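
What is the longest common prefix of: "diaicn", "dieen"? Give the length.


Words: diaicn, dieen
  Position 0: all 'd' => match
  Position 1: all 'i' => match
  Position 2: ('a', 'e') => mismatch, stop
LCP = "di" (length 2)

2


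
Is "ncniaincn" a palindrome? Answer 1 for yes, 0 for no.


Input: ncniaincn
Reversed: ncniaincn
  Compare pos 0 ('n') with pos 8 ('n'): match
  Compare pos 1 ('c') with pos 7 ('c'): match
  Compare pos 2 ('n') with pos 6 ('n'): match
  Compare pos 3 ('i') with pos 5 ('i'): match
Result: palindrome

1


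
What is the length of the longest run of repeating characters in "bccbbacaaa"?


Input: "bccbbacaaa"
Scanning for longest run:
  Position 1 ('c'): new char, reset run to 1
  Position 2 ('c'): continues run of 'c', length=2
  Position 3 ('b'): new char, reset run to 1
  Position 4 ('b'): continues run of 'b', length=2
  Position 5 ('a'): new char, reset run to 1
  Position 6 ('c'): new char, reset run to 1
  Position 7 ('a'): new char, reset run to 1
  Position 8 ('a'): continues run of 'a', length=2
  Position 9 ('a'): continues run of 'a', length=3
Longest run: 'a' with length 3

3


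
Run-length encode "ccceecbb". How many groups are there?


Input: ccceecbb
Scanning for consecutive runs:
  Group 1: 'c' x 3 (positions 0-2)
  Group 2: 'e' x 2 (positions 3-4)
  Group 3: 'c' x 1 (positions 5-5)
  Group 4: 'b' x 2 (positions 6-7)
Total groups: 4

4


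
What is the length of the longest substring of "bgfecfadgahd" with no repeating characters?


Input: "bgfecfadgahd"
Sliding window (track last position of each char):
  Position 0 ('b'): window [0,0] length 1 -- new best
  Position 1 ('g'): window [0,1] length 2 -- new best
  Position 2 ('f'): window [0,2] length 3 -- new best
  Position 3 ('e'): window [0,3] length 4 -- new best
  Position 4 ('c'): window [0,4] length 5 -- new best
  Position 5 ('f'): repeat (last at 2), move window start to 3
  Position 5 ('f'): window [3,5] length 3
  Position 6 ('a'): window [3,6] length 4
  Position 7 ('d'): window [3,7] length 5
  Position 8 ('g'): window [3,8] length 6 -- new best
  Position 9 ('a'): repeat (last at 6), move window start to 7
  Position 9 ('a'): window [7,9] length 3
  Position 10 ('h'): window [7,10] length 4
  Position 11 ('d'): repeat (last at 7), move window start to 8
  Position 11 ('d'): window [8,11] length 4
Longest substring with no repeats: "ecfadg" with length 6

6


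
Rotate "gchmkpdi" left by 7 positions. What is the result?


Input: "gchmkpdi", rotate left by 7
First 7 characters: "gchmkpd"
Remaining characters: "i"
Concatenate remaining + first: "i" + "gchmkpd" = "igchmkpd"

igchmkpd


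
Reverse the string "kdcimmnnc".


Input: kdcimmnnc
Reading characters right to left:
  Position 8: 'c'
  Position 7: 'n'
  Position 6: 'n'
  Position 5: 'm'
  Position 4: 'm'
  Position 3: 'i'
  Position 2: 'c'
  Position 1: 'd'
  Position 0: 'k'
Reversed: cnnmmicdk

cnnmmicdk


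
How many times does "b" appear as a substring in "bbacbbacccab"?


Searching for "b" in "bbacbbacccab"
Scanning each position:
  Position 0: "b" => MATCH
  Position 1: "b" => MATCH
  Position 2: "a" => no
  Position 3: "c" => no
  Position 4: "b" => MATCH
  Position 5: "b" => MATCH
  Position 6: "a" => no
  Position 7: "c" => no
  Position 8: "c" => no
  Position 9: "c" => no
  Position 10: "a" => no
  Position 11: "b" => MATCH
Total occurrences: 5

5


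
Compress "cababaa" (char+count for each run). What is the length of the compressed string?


Input: cababaa
Runs:
  'c' x 1 => "c1"
  'a' x 1 => "a1"
  'b' x 1 => "b1"
  'a' x 1 => "a1"
  'b' x 1 => "b1"
  'a' x 2 => "a2"
Compressed: "c1a1b1a1b1a2"
Compressed length: 12

12


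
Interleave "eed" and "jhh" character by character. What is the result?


Interleaving "eed" and "jhh":
  Position 0: 'e' from first, 'j' from second => "ej"
  Position 1: 'e' from first, 'h' from second => "eh"
  Position 2: 'd' from first, 'h' from second => "dh"
Result: ejehdh

ejehdh


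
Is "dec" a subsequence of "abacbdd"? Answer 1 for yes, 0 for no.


Check if "dec" is a subsequence of "abacbdd"
Greedy scan:
  Position 0 ('a'): no match needed
  Position 1 ('b'): no match needed
  Position 2 ('a'): no match needed
  Position 3 ('c'): no match needed
  Position 4 ('b'): no match needed
  Position 5 ('d'): matches sub[0] = 'd'
  Position 6 ('d'): no match needed
Only matched 1/3 characters => not a subsequence

0


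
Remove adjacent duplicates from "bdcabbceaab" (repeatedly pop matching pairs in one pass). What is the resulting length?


Input: bdcabbceaab
Stack-based adjacent duplicate removal:
  Read 'b': push. Stack: b
  Read 'd': push. Stack: bd
  Read 'c': push. Stack: bdc
  Read 'a': push. Stack: bdca
  Read 'b': push. Stack: bdcab
  Read 'b': matches stack top 'b' => pop. Stack: bdca
  Read 'c': push. Stack: bdcac
  Read 'e': push. Stack: bdcace
  Read 'a': push. Stack: bdcacea
  Read 'a': matches stack top 'a' => pop. Stack: bdcace
  Read 'b': push. Stack: bdcaceb
Final stack: "bdcaceb" (length 7)

7


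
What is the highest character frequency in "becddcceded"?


Input: becddcceded
Character counts:
  'b': 1
  'c': 3
  'd': 4
  'e': 3
Maximum frequency: 4

4


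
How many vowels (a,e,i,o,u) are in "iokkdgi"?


Input: iokkdgi
Checking each character:
  'i' at position 0: vowel (running total: 1)
  'o' at position 1: vowel (running total: 2)
  'k' at position 2: consonant
  'k' at position 3: consonant
  'd' at position 4: consonant
  'g' at position 5: consonant
  'i' at position 6: vowel (running total: 3)
Total vowels: 3

3


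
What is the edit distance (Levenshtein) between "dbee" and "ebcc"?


Computing edit distance: "dbee" -> "ebcc"
DP table:
           e    b    c    c
      0    1    2    3    4
  d   1    1    2    3    4
  b   2    2    1    2    3
  e   3    2    2    2    3
  e   4    3    3    3    3
Edit distance = dp[4][4] = 3

3


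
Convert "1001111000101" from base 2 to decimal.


Input: "1001111000101" in base 2
Positional expansion:
  Digit '1' (value 1) x 2^12 = 4096
  Digit '0' (value 0) x 2^11 = 0
  Digit '0' (value 0) x 2^10 = 0
  Digit '1' (value 1) x 2^9 = 512
  Digit '1' (value 1) x 2^8 = 256
  Digit '1' (value 1) x 2^7 = 128
  Digit '1' (value 1) x 2^6 = 64
  Digit '0' (value 0) x 2^5 = 0
  Digit '0' (value 0) x 2^4 = 0
  Digit '0' (value 0) x 2^3 = 0
  Digit '1' (value 1) x 2^2 = 4
  Digit '0' (value 0) x 2^1 = 0
  Digit '1' (value 1) x 2^0 = 1
Sum = 5061

5061


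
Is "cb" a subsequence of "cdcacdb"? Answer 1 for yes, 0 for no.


Check if "cb" is a subsequence of "cdcacdb"
Greedy scan:
  Position 0 ('c'): matches sub[0] = 'c'
  Position 1 ('d'): no match needed
  Position 2 ('c'): no match needed
  Position 3 ('a'): no match needed
  Position 4 ('c'): no match needed
  Position 5 ('d'): no match needed
  Position 6 ('b'): matches sub[1] = 'b'
All 2 characters matched => is a subsequence

1


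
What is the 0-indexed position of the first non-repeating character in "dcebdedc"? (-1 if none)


Input: dcebdedc
Character frequencies:
  'b': 1
  'c': 2
  'd': 3
  'e': 2
Scanning left to right for freq == 1:
  Position 0 ('d'): freq=3, skip
  Position 1 ('c'): freq=2, skip
  Position 2 ('e'): freq=2, skip
  Position 3 ('b'): unique! => answer = 3

3


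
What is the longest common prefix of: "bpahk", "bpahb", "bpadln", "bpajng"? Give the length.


Words: bpahk, bpahb, bpadln, bpajng
  Position 0: all 'b' => match
  Position 1: all 'p' => match
  Position 2: all 'a' => match
  Position 3: ('h', 'h', 'd', 'j') => mismatch, stop
LCP = "bpa" (length 3)

3


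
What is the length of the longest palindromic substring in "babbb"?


Input: "babbb"
Checking substrings for palindromes:
  [0:3] "bab" (len 3) => palindrome
  [2:5] "bbb" (len 3) => palindrome
  [2:4] "bb" (len 2) => palindrome
  [3:5] "bb" (len 2) => palindrome
Longest palindromic substring: "bab" with length 3

3


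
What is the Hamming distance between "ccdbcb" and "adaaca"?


Comparing "ccdbcb" and "adaaca" position by position:
  Position 0: 'c' vs 'a' => differ
  Position 1: 'c' vs 'd' => differ
  Position 2: 'd' vs 'a' => differ
  Position 3: 'b' vs 'a' => differ
  Position 4: 'c' vs 'c' => same
  Position 5: 'b' vs 'a' => differ
Total differences (Hamming distance): 5

5


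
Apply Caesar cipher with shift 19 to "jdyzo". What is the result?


Caesar cipher: shift "jdyzo" by 19
  'j' (pos 9) + 19 = pos 2 = 'c'
  'd' (pos 3) + 19 = pos 22 = 'w'
  'y' (pos 24) + 19 = pos 17 = 'r'
  'z' (pos 25) + 19 = pos 18 = 's'
  'o' (pos 14) + 19 = pos 7 = 'h'
Result: cwrsh

cwrsh


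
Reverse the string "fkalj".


Input: fkalj
Reading characters right to left:
  Position 4: 'j'
  Position 3: 'l'
  Position 2: 'a'
  Position 1: 'k'
  Position 0: 'f'
Reversed: jlakf

jlakf


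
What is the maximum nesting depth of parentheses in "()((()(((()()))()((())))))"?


Input: "()((()(((()()))()((())))))"
Tracking depth:
  Position 0 '(': depth becomes 1
  Position 1 ')': depth becomes 0
  Position 2 '(': depth becomes 1
  Position 3 '(': depth becomes 2
  Position 4 '(': depth becomes 3
  Position 5 ')': depth becomes 2
  Position 6 '(': depth becomes 3
  Position 7 '(': depth becomes 4
  Position 8 '(': depth becomes 5
  Position 9 '(': depth becomes 6
  Position 10 ')': depth becomes 5
  Position 11 '(': depth becomes 6
  Position 12 ')': depth becomes 5
  Position 13 ')': depth becomes 4
  Position 14 ')': depth becomes 3
  Position 15 '(': depth becomes 4
  Position 16 ')': depth becomes 3
  Position 17 '(': depth becomes 4
  Position 18 '(': depth becomes 5
  Position 19 '(': depth becomes 6
  Position 20 ')': depth becomes 5
  Position 21 ')': depth becomes 4
  Position 22 ')': depth becomes 3
  Position 23 ')': depth becomes 2
  Position 24 ')': depth becomes 1
  Position 25 ')': depth becomes 0
Maximum depth reached: 6

6


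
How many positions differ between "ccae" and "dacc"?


Comparing "ccae" and "dacc" position by position:
  Position 0: 'c' vs 'd' => DIFFER
  Position 1: 'c' vs 'a' => DIFFER
  Position 2: 'a' vs 'c' => DIFFER
  Position 3: 'e' vs 'c' => DIFFER
Positions that differ: 4

4


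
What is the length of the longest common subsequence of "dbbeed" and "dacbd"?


LCS of "dbbeed" and "dacbd"
DP table:
           d    a    c    b    d
      0    0    0    0    0    0
  d   0    1    1    1    1    1
  b   0    1    1    1    2    2
  b   0    1    1    1    2    2
  e   0    1    1    1    2    2
  e   0    1    1    1    2    2
  d   0    1    1    1    2    3
LCS length = dp[6][5] = 3

3


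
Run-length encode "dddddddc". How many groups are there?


Input: dddddddc
Scanning for consecutive runs:
  Group 1: 'd' x 7 (positions 0-6)
  Group 2: 'c' x 1 (positions 7-7)
Total groups: 2

2


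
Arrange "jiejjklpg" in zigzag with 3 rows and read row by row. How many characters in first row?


Zigzag "jiejjklpg" into 3 rows:
Placing characters:
  'j' => row 0
  'i' => row 1
  'e' => row 2
  'j' => row 1
  'j' => row 0
  'k' => row 1
  'l' => row 2
  'p' => row 1
  'g' => row 0
Rows:
  Row 0: "jjg"
  Row 1: "ijkp"
  Row 2: "el"
First row length: 3

3


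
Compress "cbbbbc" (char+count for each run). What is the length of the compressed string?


Input: cbbbbc
Runs:
  'c' x 1 => "c1"
  'b' x 4 => "b4"
  'c' x 1 => "c1"
Compressed: "c1b4c1"
Compressed length: 6

6


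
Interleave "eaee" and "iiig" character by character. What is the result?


Interleaving "eaee" and "iiig":
  Position 0: 'e' from first, 'i' from second => "ei"
  Position 1: 'a' from first, 'i' from second => "ai"
  Position 2: 'e' from first, 'i' from second => "ei"
  Position 3: 'e' from first, 'g' from second => "eg"
Result: eiaieieg

eiaieieg


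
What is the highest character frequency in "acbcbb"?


Input: acbcbb
Character counts:
  'a': 1
  'b': 3
  'c': 2
Maximum frequency: 3

3


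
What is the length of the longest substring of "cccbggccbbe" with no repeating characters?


Input: "cccbggccbbe"
Sliding window (track last position of each char):
  Position 0 ('c'): window [0,0] length 1 -- new best
  Position 1 ('c'): repeat (last at 0), move window start to 1
  Position 1 ('c'): window [1,1] length 1
  Position 2 ('c'): repeat (last at 1), move window start to 2
  Position 2 ('c'): window [2,2] length 1
  Position 3 ('b'): window [2,3] length 2 -- new best
  Position 4 ('g'): window [2,4] length 3 -- new best
  Position 5 ('g'): repeat (last at 4), move window start to 5
  Position 5 ('g'): window [5,5] length 1
  Position 6 ('c'): window [5,6] length 2
  Position 7 ('c'): repeat (last at 6), move window start to 7
  Position 7 ('c'): window [7,7] length 1
  Position 8 ('b'): window [7,8] length 2
  Position 9 ('b'): repeat (last at 8), move window start to 9
  Position 9 ('b'): window [9,9] length 1
  Position 10 ('e'): window [9,10] length 2
Longest substring with no repeats: "cbg" with length 3

3


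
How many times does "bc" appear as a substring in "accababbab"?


Searching for "bc" in "accababbab"
Scanning each position:
  Position 0: "ac" => no
  Position 1: "cc" => no
  Position 2: "ca" => no
  Position 3: "ab" => no
  Position 4: "ba" => no
  Position 5: "ab" => no
  Position 6: "bb" => no
  Position 7: "ba" => no
  Position 8: "ab" => no
Total occurrences: 0

0


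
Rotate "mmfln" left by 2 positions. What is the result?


Input: "mmfln", rotate left by 2
First 2 characters: "mm"
Remaining characters: "fln"
Concatenate remaining + first: "fln" + "mm" = "flnmm"

flnmm


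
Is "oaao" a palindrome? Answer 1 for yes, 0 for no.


Input: oaao
Reversed: oaao
  Compare pos 0 ('o') with pos 3 ('o'): match
  Compare pos 1 ('a') with pos 2 ('a'): match
Result: palindrome

1


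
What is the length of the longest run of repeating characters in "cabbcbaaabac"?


Input: "cabbcbaaabac"
Scanning for longest run:
  Position 1 ('a'): new char, reset run to 1
  Position 2 ('b'): new char, reset run to 1
  Position 3 ('b'): continues run of 'b', length=2
  Position 4 ('c'): new char, reset run to 1
  Position 5 ('b'): new char, reset run to 1
  Position 6 ('a'): new char, reset run to 1
  Position 7 ('a'): continues run of 'a', length=2
  Position 8 ('a'): continues run of 'a', length=3
  Position 9 ('b'): new char, reset run to 1
  Position 10 ('a'): new char, reset run to 1
  Position 11 ('c'): new char, reset run to 1
Longest run: 'a' with length 3

3


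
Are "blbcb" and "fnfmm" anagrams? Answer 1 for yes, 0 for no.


Strings: "blbcb", "fnfmm"
Sorted first:  bbbcl
Sorted second: ffmmn
Differ at position 0: 'b' vs 'f' => not anagrams

0


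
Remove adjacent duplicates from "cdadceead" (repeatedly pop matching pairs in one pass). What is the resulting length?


Input: cdadceead
Stack-based adjacent duplicate removal:
  Read 'c': push. Stack: c
  Read 'd': push. Stack: cd
  Read 'a': push. Stack: cda
  Read 'd': push. Stack: cdad
  Read 'c': push. Stack: cdadc
  Read 'e': push. Stack: cdadce
  Read 'e': matches stack top 'e' => pop. Stack: cdadc
  Read 'a': push. Stack: cdadca
  Read 'd': push. Stack: cdadcad
Final stack: "cdadcad" (length 7)

7


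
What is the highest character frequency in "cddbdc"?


Input: cddbdc
Character counts:
  'b': 1
  'c': 2
  'd': 3
Maximum frequency: 3

3


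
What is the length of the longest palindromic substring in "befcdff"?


Input: "befcdff"
Checking substrings for palindromes:
  [5:7] "ff" (len 2) => palindrome
Longest palindromic substring: "ff" with length 2

2


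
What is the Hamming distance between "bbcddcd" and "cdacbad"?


Comparing "bbcddcd" and "cdacbad" position by position:
  Position 0: 'b' vs 'c' => differ
  Position 1: 'b' vs 'd' => differ
  Position 2: 'c' vs 'a' => differ
  Position 3: 'd' vs 'c' => differ
  Position 4: 'd' vs 'b' => differ
  Position 5: 'c' vs 'a' => differ
  Position 6: 'd' vs 'd' => same
Total differences (Hamming distance): 6

6


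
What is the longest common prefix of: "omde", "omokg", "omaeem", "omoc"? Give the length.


Words: omde, omokg, omaeem, omoc
  Position 0: all 'o' => match
  Position 1: all 'm' => match
  Position 2: ('d', 'o', 'a', 'o') => mismatch, stop
LCP = "om" (length 2)

2


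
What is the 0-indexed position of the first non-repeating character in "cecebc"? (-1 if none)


Input: cecebc
Character frequencies:
  'b': 1
  'c': 3
  'e': 2
Scanning left to right for freq == 1:
  Position 0 ('c'): freq=3, skip
  Position 1 ('e'): freq=2, skip
  Position 2 ('c'): freq=3, skip
  Position 3 ('e'): freq=2, skip
  Position 4 ('b'): unique! => answer = 4

4


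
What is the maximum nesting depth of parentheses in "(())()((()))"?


Input: "(())()((()))"
Tracking depth:
  Position 0 '(': depth becomes 1
  Position 1 '(': depth becomes 2
  Position 2 ')': depth becomes 1
  Position 3 ')': depth becomes 0
  Position 4 '(': depth becomes 1
  Position 5 ')': depth becomes 0
  Position 6 '(': depth becomes 1
  Position 7 '(': depth becomes 2
  Position 8 '(': depth becomes 3
  Position 9 ')': depth becomes 2
  Position 10 ')': depth becomes 1
  Position 11 ')': depth becomes 0
Maximum depth reached: 3

3


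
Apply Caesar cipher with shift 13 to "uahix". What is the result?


Caesar cipher: shift "uahix" by 13
  'u' (pos 20) + 13 = pos 7 = 'h'
  'a' (pos 0) + 13 = pos 13 = 'n'
  'h' (pos 7) + 13 = pos 20 = 'u'
  'i' (pos 8) + 13 = pos 21 = 'v'
  'x' (pos 23) + 13 = pos 10 = 'k'
Result: hnuvk

hnuvk


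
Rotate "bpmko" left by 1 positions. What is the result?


Input: "bpmko", rotate left by 1
First 1 characters: "b"
Remaining characters: "pmko"
Concatenate remaining + first: "pmko" + "b" = "pmkob"

pmkob


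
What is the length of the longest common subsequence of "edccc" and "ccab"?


LCS of "edccc" and "ccab"
DP table:
           c    c    a    b
      0    0    0    0    0
  e   0    0    0    0    0
  d   0    0    0    0    0
  c   0    1    1    1    1
  c   0    1    2    2    2
  c   0    1    2    2    2
LCS length = dp[5][4] = 2

2


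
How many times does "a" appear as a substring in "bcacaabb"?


Searching for "a" in "bcacaabb"
Scanning each position:
  Position 0: "b" => no
  Position 1: "c" => no
  Position 2: "a" => MATCH
  Position 3: "c" => no
  Position 4: "a" => MATCH
  Position 5: "a" => MATCH
  Position 6: "b" => no
  Position 7: "b" => no
Total occurrences: 3

3


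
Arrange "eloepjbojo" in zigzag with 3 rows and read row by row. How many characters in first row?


Zigzag "eloepjbojo" into 3 rows:
Placing characters:
  'e' => row 0
  'l' => row 1
  'o' => row 2
  'e' => row 1
  'p' => row 0
  'j' => row 1
  'b' => row 2
  'o' => row 1
  'j' => row 0
  'o' => row 1
Rows:
  Row 0: "epj"
  Row 1: "lejoo"
  Row 2: "ob"
First row length: 3

3


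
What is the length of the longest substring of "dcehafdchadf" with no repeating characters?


Input: "dcehafdchadf"
Sliding window (track last position of each char):
  Position 0 ('d'): window [0,0] length 1 -- new best
  Position 1 ('c'): window [0,1] length 2 -- new best
  Position 2 ('e'): window [0,2] length 3 -- new best
  Position 3 ('h'): window [0,3] length 4 -- new best
  Position 4 ('a'): window [0,4] length 5 -- new best
  Position 5 ('f'): window [0,5] length 6 -- new best
  Position 6 ('d'): repeat (last at 0), move window start to 1
  Position 6 ('d'): window [1,6] length 6
  Position 7 ('c'): repeat (last at 1), move window start to 2
  Position 7 ('c'): window [2,7] length 6
  Position 8 ('h'): repeat (last at 3), move window start to 4
  Position 8 ('h'): window [4,8] length 5
  Position 9 ('a'): repeat (last at 4), move window start to 5
  Position 9 ('a'): window [5,9] length 5
  Position 10 ('d'): repeat (last at 6), move window start to 7
  Position 10 ('d'): window [7,10] length 4
  Position 11 ('f'): window [7,11] length 5
Longest substring with no repeats: "dcehaf" with length 6

6


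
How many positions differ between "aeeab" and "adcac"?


Comparing "aeeab" and "adcac" position by position:
  Position 0: 'a' vs 'a' => same
  Position 1: 'e' vs 'd' => DIFFER
  Position 2: 'e' vs 'c' => DIFFER
  Position 3: 'a' vs 'a' => same
  Position 4: 'b' vs 'c' => DIFFER
Positions that differ: 3

3


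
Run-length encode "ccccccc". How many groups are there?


Input: ccccccc
Scanning for consecutive runs:
  Group 1: 'c' x 7 (positions 0-6)
Total groups: 1

1


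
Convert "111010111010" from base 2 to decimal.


Input: "111010111010" in base 2
Positional expansion:
  Digit '1' (value 1) x 2^11 = 2048
  Digit '1' (value 1) x 2^10 = 1024
  Digit '1' (value 1) x 2^9 = 512
  Digit '0' (value 0) x 2^8 = 0
  Digit '1' (value 1) x 2^7 = 128
  Digit '0' (value 0) x 2^6 = 0
  Digit '1' (value 1) x 2^5 = 32
  Digit '1' (value 1) x 2^4 = 16
  Digit '1' (value 1) x 2^3 = 8
  Digit '0' (value 0) x 2^2 = 0
  Digit '1' (value 1) x 2^1 = 2
  Digit '0' (value 0) x 2^0 = 0
Sum = 3770

3770


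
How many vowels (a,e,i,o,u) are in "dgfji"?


Input: dgfji
Checking each character:
  'd' at position 0: consonant
  'g' at position 1: consonant
  'f' at position 2: consonant
  'j' at position 3: consonant
  'i' at position 4: vowel (running total: 1)
Total vowels: 1

1


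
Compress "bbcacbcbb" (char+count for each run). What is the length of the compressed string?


Input: bbcacbcbb
Runs:
  'b' x 2 => "b2"
  'c' x 1 => "c1"
  'a' x 1 => "a1"
  'c' x 1 => "c1"
  'b' x 1 => "b1"
  'c' x 1 => "c1"
  'b' x 2 => "b2"
Compressed: "b2c1a1c1b1c1b2"
Compressed length: 14

14


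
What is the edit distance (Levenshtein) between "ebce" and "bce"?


Computing edit distance: "ebce" -> "bce"
DP table:
           b    c    e
      0    1    2    3
  e   1    1    2    2
  b   2    1    2    3
  c   3    2    1    2
  e   4    3    2    1
Edit distance = dp[4][3] = 1

1


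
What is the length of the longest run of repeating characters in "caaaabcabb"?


Input: "caaaabcabb"
Scanning for longest run:
  Position 1 ('a'): new char, reset run to 1
  Position 2 ('a'): continues run of 'a', length=2
  Position 3 ('a'): continues run of 'a', length=3
  Position 4 ('a'): continues run of 'a', length=4
  Position 5 ('b'): new char, reset run to 1
  Position 6 ('c'): new char, reset run to 1
  Position 7 ('a'): new char, reset run to 1
  Position 8 ('b'): new char, reset run to 1
  Position 9 ('b'): continues run of 'b', length=2
Longest run: 'a' with length 4

4


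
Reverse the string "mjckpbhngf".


Input: mjckpbhngf
Reading characters right to left:
  Position 9: 'f'
  Position 8: 'g'
  Position 7: 'n'
  Position 6: 'h'
  Position 5: 'b'
  Position 4: 'p'
  Position 3: 'k'
  Position 2: 'c'
  Position 1: 'j'
  Position 0: 'm'
Reversed: fgnhbpkcjm

fgnhbpkcjm


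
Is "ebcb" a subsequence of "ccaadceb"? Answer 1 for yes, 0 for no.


Check if "ebcb" is a subsequence of "ccaadceb"
Greedy scan:
  Position 0 ('c'): no match needed
  Position 1 ('c'): no match needed
  Position 2 ('a'): no match needed
  Position 3 ('a'): no match needed
  Position 4 ('d'): no match needed
  Position 5 ('c'): no match needed
  Position 6 ('e'): matches sub[0] = 'e'
  Position 7 ('b'): matches sub[1] = 'b'
Only matched 2/4 characters => not a subsequence

0


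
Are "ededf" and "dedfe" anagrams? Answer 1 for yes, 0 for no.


Strings: "ededf", "dedfe"
Sorted first:  ddeef
Sorted second: ddeef
Sorted forms match => anagrams

1


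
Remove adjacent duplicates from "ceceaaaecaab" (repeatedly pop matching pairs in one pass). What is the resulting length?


Input: ceceaaaecaab
Stack-based adjacent duplicate removal:
  Read 'c': push. Stack: c
  Read 'e': push. Stack: ce
  Read 'c': push. Stack: cec
  Read 'e': push. Stack: cece
  Read 'a': push. Stack: cecea
  Read 'a': matches stack top 'a' => pop. Stack: cece
  Read 'a': push. Stack: cecea
  Read 'e': push. Stack: ceceae
  Read 'c': push. Stack: ceceaec
  Read 'a': push. Stack: ceceaeca
  Read 'a': matches stack top 'a' => pop. Stack: ceceaec
  Read 'b': push. Stack: ceceaecb
Final stack: "ceceaecb" (length 8)

8


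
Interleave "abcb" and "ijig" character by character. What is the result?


Interleaving "abcb" and "ijig":
  Position 0: 'a' from first, 'i' from second => "ai"
  Position 1: 'b' from first, 'j' from second => "bj"
  Position 2: 'c' from first, 'i' from second => "ci"
  Position 3: 'b' from first, 'g' from second => "bg"
Result: aibjcibg

aibjcibg


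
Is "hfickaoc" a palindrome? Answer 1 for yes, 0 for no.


Input: hfickaoc
Reversed: coakcifh
  Compare pos 0 ('h') with pos 7 ('c'): MISMATCH
  Compare pos 1 ('f') with pos 6 ('o'): MISMATCH
  Compare pos 2 ('i') with pos 5 ('a'): MISMATCH
  Compare pos 3 ('c') with pos 4 ('k'): MISMATCH
Result: not a palindrome

0


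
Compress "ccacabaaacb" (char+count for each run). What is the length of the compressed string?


Input: ccacabaaacb
Runs:
  'c' x 2 => "c2"
  'a' x 1 => "a1"
  'c' x 1 => "c1"
  'a' x 1 => "a1"
  'b' x 1 => "b1"
  'a' x 3 => "a3"
  'c' x 1 => "c1"
  'b' x 1 => "b1"
Compressed: "c2a1c1a1b1a3c1b1"
Compressed length: 16

16


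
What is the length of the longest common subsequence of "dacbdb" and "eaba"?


LCS of "dacbdb" and "eaba"
DP table:
           e    a    b    a
      0    0    0    0    0
  d   0    0    0    0    0
  a   0    0    1    1    1
  c   0    0    1    1    1
  b   0    0    1    2    2
  d   0    0    1    2    2
  b   0    0    1    2    2
LCS length = dp[6][4] = 2

2


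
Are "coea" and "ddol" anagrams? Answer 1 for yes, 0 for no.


Strings: "coea", "ddol"
Sorted first:  aceo
Sorted second: ddlo
Differ at position 0: 'a' vs 'd' => not anagrams

0


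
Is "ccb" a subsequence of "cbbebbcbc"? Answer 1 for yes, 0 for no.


Check if "ccb" is a subsequence of "cbbebbcbc"
Greedy scan:
  Position 0 ('c'): matches sub[0] = 'c'
  Position 1 ('b'): no match needed
  Position 2 ('b'): no match needed
  Position 3 ('e'): no match needed
  Position 4 ('b'): no match needed
  Position 5 ('b'): no match needed
  Position 6 ('c'): matches sub[1] = 'c'
  Position 7 ('b'): matches sub[2] = 'b'
  Position 8 ('c'): no match needed
All 3 characters matched => is a subsequence

1


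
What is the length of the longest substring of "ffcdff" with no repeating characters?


Input: "ffcdff"
Sliding window (track last position of each char):
  Position 0 ('f'): window [0,0] length 1 -- new best
  Position 1 ('f'): repeat (last at 0), move window start to 1
  Position 1 ('f'): window [1,1] length 1
  Position 2 ('c'): window [1,2] length 2 -- new best
  Position 3 ('d'): window [1,3] length 3 -- new best
  Position 4 ('f'): repeat (last at 1), move window start to 2
  Position 4 ('f'): window [2,4] length 3
  Position 5 ('f'): repeat (last at 4), move window start to 5
  Position 5 ('f'): window [5,5] length 1
Longest substring with no repeats: "fcd" with length 3

3


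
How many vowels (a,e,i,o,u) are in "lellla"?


Input: lellla
Checking each character:
  'l' at position 0: consonant
  'e' at position 1: vowel (running total: 1)
  'l' at position 2: consonant
  'l' at position 3: consonant
  'l' at position 4: consonant
  'a' at position 5: vowel (running total: 2)
Total vowels: 2

2


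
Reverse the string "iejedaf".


Input: iejedaf
Reading characters right to left:
  Position 6: 'f'
  Position 5: 'a'
  Position 4: 'd'
  Position 3: 'e'
  Position 2: 'j'
  Position 1: 'e'
  Position 0: 'i'
Reversed: fadejei

fadejei


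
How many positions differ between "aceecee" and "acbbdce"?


Comparing "aceecee" and "acbbdce" position by position:
  Position 0: 'a' vs 'a' => same
  Position 1: 'c' vs 'c' => same
  Position 2: 'e' vs 'b' => DIFFER
  Position 3: 'e' vs 'b' => DIFFER
  Position 4: 'c' vs 'd' => DIFFER
  Position 5: 'e' vs 'c' => DIFFER
  Position 6: 'e' vs 'e' => same
Positions that differ: 4

4


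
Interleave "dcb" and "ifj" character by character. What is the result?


Interleaving "dcb" and "ifj":
  Position 0: 'd' from first, 'i' from second => "di"
  Position 1: 'c' from first, 'f' from second => "cf"
  Position 2: 'b' from first, 'j' from second => "bj"
Result: dicfbj

dicfbj


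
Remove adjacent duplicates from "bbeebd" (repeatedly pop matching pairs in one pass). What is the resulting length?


Input: bbeebd
Stack-based adjacent duplicate removal:
  Read 'b': push. Stack: b
  Read 'b': matches stack top 'b' => pop. Stack: (empty)
  Read 'e': push. Stack: e
  Read 'e': matches stack top 'e' => pop. Stack: (empty)
  Read 'b': push. Stack: b
  Read 'd': push. Stack: bd
Final stack: "bd" (length 2)

2


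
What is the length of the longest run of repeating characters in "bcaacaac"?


Input: "bcaacaac"
Scanning for longest run:
  Position 1 ('c'): new char, reset run to 1
  Position 2 ('a'): new char, reset run to 1
  Position 3 ('a'): continues run of 'a', length=2
  Position 4 ('c'): new char, reset run to 1
  Position 5 ('a'): new char, reset run to 1
  Position 6 ('a'): continues run of 'a', length=2
  Position 7 ('c'): new char, reset run to 1
Longest run: 'a' with length 2

2


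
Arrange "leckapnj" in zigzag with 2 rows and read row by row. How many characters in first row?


Zigzag "leckapnj" into 2 rows:
Placing characters:
  'l' => row 0
  'e' => row 1
  'c' => row 0
  'k' => row 1
  'a' => row 0
  'p' => row 1
  'n' => row 0
  'j' => row 1
Rows:
  Row 0: "lcan"
  Row 1: "ekpj"
First row length: 4

4


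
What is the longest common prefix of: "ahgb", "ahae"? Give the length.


Words: ahgb, ahae
  Position 0: all 'a' => match
  Position 1: all 'h' => match
  Position 2: ('g', 'a') => mismatch, stop
LCP = "ah" (length 2)

2


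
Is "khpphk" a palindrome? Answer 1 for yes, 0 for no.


Input: khpphk
Reversed: khpphk
  Compare pos 0 ('k') with pos 5 ('k'): match
  Compare pos 1 ('h') with pos 4 ('h'): match
  Compare pos 2 ('p') with pos 3 ('p'): match
Result: palindrome

1


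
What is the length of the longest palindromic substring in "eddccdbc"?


Input: "eddccdbc"
Checking substrings for palindromes:
  [2:6] "dccd" (len 4) => palindrome
  [1:3] "dd" (len 2) => palindrome
  [3:5] "cc" (len 2) => palindrome
Longest palindromic substring: "dccd" with length 4

4


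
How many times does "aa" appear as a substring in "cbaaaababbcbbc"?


Searching for "aa" in "cbaaaababbcbbc"
Scanning each position:
  Position 0: "cb" => no
  Position 1: "ba" => no
  Position 2: "aa" => MATCH
  Position 3: "aa" => MATCH
  Position 4: "aa" => MATCH
  Position 5: "ab" => no
  Position 6: "ba" => no
  Position 7: "ab" => no
  Position 8: "bb" => no
  Position 9: "bc" => no
  Position 10: "cb" => no
  Position 11: "bb" => no
  Position 12: "bc" => no
Total occurrences: 3

3


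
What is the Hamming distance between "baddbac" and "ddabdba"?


Comparing "baddbac" and "ddabdba" position by position:
  Position 0: 'b' vs 'd' => differ
  Position 1: 'a' vs 'd' => differ
  Position 2: 'd' vs 'a' => differ
  Position 3: 'd' vs 'b' => differ
  Position 4: 'b' vs 'd' => differ
  Position 5: 'a' vs 'b' => differ
  Position 6: 'c' vs 'a' => differ
Total differences (Hamming distance): 7

7


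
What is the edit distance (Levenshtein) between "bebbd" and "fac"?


Computing edit distance: "bebbd" -> "fac"
DP table:
           f    a    c
      0    1    2    3
  b   1    1    2    3
  e   2    2    2    3
  b   3    3    3    3
  b   4    4    4    4
  d   5    5    5    5
Edit distance = dp[5][3] = 5

5


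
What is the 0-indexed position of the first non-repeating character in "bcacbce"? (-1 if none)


Input: bcacbce
Character frequencies:
  'a': 1
  'b': 2
  'c': 3
  'e': 1
Scanning left to right for freq == 1:
  Position 0 ('b'): freq=2, skip
  Position 1 ('c'): freq=3, skip
  Position 2 ('a'): unique! => answer = 2

2


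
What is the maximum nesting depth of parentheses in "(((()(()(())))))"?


Input: "(((()(()(())))))"
Tracking depth:
  Position 0 '(': depth becomes 1
  Position 1 '(': depth becomes 2
  Position 2 '(': depth becomes 3
  Position 3 '(': depth becomes 4
  Position 4 ')': depth becomes 3
  Position 5 '(': depth becomes 4
  Position 6 '(': depth becomes 5
  Position 7 ')': depth becomes 4
  Position 8 '(': depth becomes 5
  Position 9 '(': depth becomes 6
  Position 10 ')': depth becomes 5
  Position 11 ')': depth becomes 4
  Position 12 ')': depth becomes 3
  Position 13 ')': depth becomes 2
  Position 14 ')': depth becomes 1
  Position 15 ')': depth becomes 0
Maximum depth reached: 6

6


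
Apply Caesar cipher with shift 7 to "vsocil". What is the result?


Caesar cipher: shift "vsocil" by 7
  'v' (pos 21) + 7 = pos 2 = 'c'
  's' (pos 18) + 7 = pos 25 = 'z'
  'o' (pos 14) + 7 = pos 21 = 'v'
  'c' (pos 2) + 7 = pos 9 = 'j'
  'i' (pos 8) + 7 = pos 15 = 'p'
  'l' (pos 11) + 7 = pos 18 = 's'
Result: czvjps

czvjps


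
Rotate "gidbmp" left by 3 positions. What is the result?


Input: "gidbmp", rotate left by 3
First 3 characters: "gid"
Remaining characters: "bmp"
Concatenate remaining + first: "bmp" + "gid" = "bmpgid"

bmpgid


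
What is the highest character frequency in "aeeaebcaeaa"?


Input: aeeaebcaeaa
Character counts:
  'a': 5
  'b': 1
  'c': 1
  'e': 4
Maximum frequency: 5

5


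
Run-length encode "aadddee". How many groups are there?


Input: aadddee
Scanning for consecutive runs:
  Group 1: 'a' x 2 (positions 0-1)
  Group 2: 'd' x 3 (positions 2-4)
  Group 3: 'e' x 2 (positions 5-6)
Total groups: 3

3


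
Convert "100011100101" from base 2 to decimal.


Input: "100011100101" in base 2
Positional expansion:
  Digit '1' (value 1) x 2^11 = 2048
  Digit '0' (value 0) x 2^10 = 0
  Digit '0' (value 0) x 2^9 = 0
  Digit '0' (value 0) x 2^8 = 0
  Digit '1' (value 1) x 2^7 = 128
  Digit '1' (value 1) x 2^6 = 64
  Digit '1' (value 1) x 2^5 = 32
  Digit '0' (value 0) x 2^4 = 0
  Digit '0' (value 0) x 2^3 = 0
  Digit '1' (value 1) x 2^2 = 4
  Digit '0' (value 0) x 2^1 = 0
  Digit '1' (value 1) x 2^0 = 1
Sum = 2277

2277


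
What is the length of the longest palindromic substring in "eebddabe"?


Input: "eebddabe"
Checking substrings for palindromes:
  [0:2] "ee" (len 2) => palindrome
  [3:5] "dd" (len 2) => palindrome
Longest palindromic substring: "ee" with length 2

2


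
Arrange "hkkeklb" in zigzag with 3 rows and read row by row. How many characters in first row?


Zigzag "hkkeklb" into 3 rows:
Placing characters:
  'h' => row 0
  'k' => row 1
  'k' => row 2
  'e' => row 1
  'k' => row 0
  'l' => row 1
  'b' => row 2
Rows:
  Row 0: "hk"
  Row 1: "kel"
  Row 2: "kb"
First row length: 2

2


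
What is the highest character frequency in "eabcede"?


Input: eabcede
Character counts:
  'a': 1
  'b': 1
  'c': 1
  'd': 1
  'e': 3
Maximum frequency: 3

3


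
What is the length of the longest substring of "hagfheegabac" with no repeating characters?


Input: "hagfheegabac"
Sliding window (track last position of each char):
  Position 0 ('h'): window [0,0] length 1 -- new best
  Position 1 ('a'): window [0,1] length 2 -- new best
  Position 2 ('g'): window [0,2] length 3 -- new best
  Position 3 ('f'): window [0,3] length 4 -- new best
  Position 4 ('h'): repeat (last at 0), move window start to 1
  Position 4 ('h'): window [1,4] length 4
  Position 5 ('e'): window [1,5] length 5 -- new best
  Position 6 ('e'): repeat (last at 5), move window start to 6
  Position 6 ('e'): window [6,6] length 1
  Position 7 ('g'): window [6,7] length 2
  Position 8 ('a'): window [6,8] length 3
  Position 9 ('b'): window [6,9] length 4
  Position 10 ('a'): repeat (last at 8), move window start to 9
  Position 10 ('a'): window [9,10] length 2
  Position 11 ('c'): window [9,11] length 3
Longest substring with no repeats: "agfhe" with length 5

5


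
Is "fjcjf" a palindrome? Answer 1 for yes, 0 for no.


Input: fjcjf
Reversed: fjcjf
  Compare pos 0 ('f') with pos 4 ('f'): match
  Compare pos 1 ('j') with pos 3 ('j'): match
Result: palindrome

1


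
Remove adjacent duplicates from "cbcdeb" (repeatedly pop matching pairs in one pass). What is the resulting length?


Input: cbcdeb
Stack-based adjacent duplicate removal:
  Read 'c': push. Stack: c
  Read 'b': push. Stack: cb
  Read 'c': push. Stack: cbc
  Read 'd': push. Stack: cbcd
  Read 'e': push. Stack: cbcde
  Read 'b': push. Stack: cbcdeb
Final stack: "cbcdeb" (length 6)

6


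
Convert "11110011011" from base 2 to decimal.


Input: "11110011011" in base 2
Positional expansion:
  Digit '1' (value 1) x 2^10 = 1024
  Digit '1' (value 1) x 2^9 = 512
  Digit '1' (value 1) x 2^8 = 256
  Digit '1' (value 1) x 2^7 = 128
  Digit '0' (value 0) x 2^6 = 0
  Digit '0' (value 0) x 2^5 = 0
  Digit '1' (value 1) x 2^4 = 16
  Digit '1' (value 1) x 2^3 = 8
  Digit '0' (value 0) x 2^2 = 0
  Digit '1' (value 1) x 2^1 = 2
  Digit '1' (value 1) x 2^0 = 1
Sum = 1947

1947


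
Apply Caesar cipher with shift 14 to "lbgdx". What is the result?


Caesar cipher: shift "lbgdx" by 14
  'l' (pos 11) + 14 = pos 25 = 'z'
  'b' (pos 1) + 14 = pos 15 = 'p'
  'g' (pos 6) + 14 = pos 20 = 'u'
  'd' (pos 3) + 14 = pos 17 = 'r'
  'x' (pos 23) + 14 = pos 11 = 'l'
Result: zpurl

zpurl


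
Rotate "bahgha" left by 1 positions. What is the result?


Input: "bahgha", rotate left by 1
First 1 characters: "b"
Remaining characters: "ahgha"
Concatenate remaining + first: "ahgha" + "b" = "ahghab"

ahghab


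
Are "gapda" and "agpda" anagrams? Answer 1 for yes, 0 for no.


Strings: "gapda", "agpda"
Sorted first:  aadgp
Sorted second: aadgp
Sorted forms match => anagrams

1


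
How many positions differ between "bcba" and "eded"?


Comparing "bcba" and "eded" position by position:
  Position 0: 'b' vs 'e' => DIFFER
  Position 1: 'c' vs 'd' => DIFFER
  Position 2: 'b' vs 'e' => DIFFER
  Position 3: 'a' vs 'd' => DIFFER
Positions that differ: 4

4


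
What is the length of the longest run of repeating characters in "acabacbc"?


Input: "acabacbc"
Scanning for longest run:
  Position 1 ('c'): new char, reset run to 1
  Position 2 ('a'): new char, reset run to 1
  Position 3 ('b'): new char, reset run to 1
  Position 4 ('a'): new char, reset run to 1
  Position 5 ('c'): new char, reset run to 1
  Position 6 ('b'): new char, reset run to 1
  Position 7 ('c'): new char, reset run to 1
Longest run: 'a' with length 1

1


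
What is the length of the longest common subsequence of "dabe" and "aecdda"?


LCS of "dabe" and "aecdda"
DP table:
           a    e    c    d    d    a
      0    0    0    0    0    0    0
  d   0    0    0    0    1    1    1
  a   0    1    1    1    1    1    2
  b   0    1    1    1    1    1    2
  e   0    1    2    2    2    2    2
LCS length = dp[4][6] = 2

2


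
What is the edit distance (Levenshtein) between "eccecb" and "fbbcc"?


Computing edit distance: "eccecb" -> "fbbcc"
DP table:
           f    b    b    c    c
      0    1    2    3    4    5
  e   1    1    2    3    4    5
  c   2    2    2    3    3    4
  c   3    3    3    3    3    3
  e   4    4    4    4    4    4
  c   5    5    5    5    4    4
  b   6    6    5    5    5    5
Edit distance = dp[6][5] = 5

5


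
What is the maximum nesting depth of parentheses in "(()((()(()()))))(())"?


Input: "(()((()(()()))))(())"
Tracking depth:
  Position 0 '(': depth becomes 1
  Position 1 '(': depth becomes 2
  Position 2 ')': depth becomes 1
  Position 3 '(': depth becomes 2
  Position 4 '(': depth becomes 3
  Position 5 '(': depth becomes 4
  Position 6 ')': depth becomes 3
  Position 7 '(': depth becomes 4
  Position 8 '(': depth becomes 5
  Position 9 ')': depth becomes 4
  Position 10 '(': depth becomes 5
  Position 11 ')': depth becomes 4
  Position 12 ')': depth becomes 3
  Position 13 ')': depth becomes 2
  Position 14 ')': depth becomes 1
  Position 15 ')': depth becomes 0
  Position 16 '(': depth becomes 1
  Position 17 '(': depth becomes 2
  Position 18 ')': depth becomes 1
  Position 19 ')': depth becomes 0
Maximum depth reached: 5

5


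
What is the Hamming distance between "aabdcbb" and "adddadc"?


Comparing "aabdcbb" and "adddadc" position by position:
  Position 0: 'a' vs 'a' => same
  Position 1: 'a' vs 'd' => differ
  Position 2: 'b' vs 'd' => differ
  Position 3: 'd' vs 'd' => same
  Position 4: 'c' vs 'a' => differ
  Position 5: 'b' vs 'd' => differ
  Position 6: 'b' vs 'c' => differ
Total differences (Hamming distance): 5

5
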